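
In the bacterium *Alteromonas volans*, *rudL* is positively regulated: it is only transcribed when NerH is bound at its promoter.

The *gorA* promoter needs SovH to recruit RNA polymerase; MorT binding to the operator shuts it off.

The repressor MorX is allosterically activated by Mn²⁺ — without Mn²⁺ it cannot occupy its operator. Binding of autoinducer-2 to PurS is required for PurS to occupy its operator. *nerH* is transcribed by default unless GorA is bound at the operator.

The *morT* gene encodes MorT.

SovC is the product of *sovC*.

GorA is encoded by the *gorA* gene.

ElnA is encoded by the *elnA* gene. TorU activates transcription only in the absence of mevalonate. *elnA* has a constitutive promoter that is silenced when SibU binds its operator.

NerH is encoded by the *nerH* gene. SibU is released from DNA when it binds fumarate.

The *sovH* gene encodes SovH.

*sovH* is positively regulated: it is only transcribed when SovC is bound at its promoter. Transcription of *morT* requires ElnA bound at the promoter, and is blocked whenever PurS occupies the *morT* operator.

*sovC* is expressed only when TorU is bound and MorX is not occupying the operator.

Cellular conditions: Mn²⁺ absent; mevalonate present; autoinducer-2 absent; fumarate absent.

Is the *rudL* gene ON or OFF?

Mn²⁺ is absent, so MorX is inactive.
Mevalonate is present, so TorU is inactive.
Required activator TorU is absent, so *sovC* is not transcribed.
So SovC is not produced.
Required activator SovC is absent, so *sovH* is not transcribed.
So SovH is not produced.
Fumarate is absent, so SibU is active.
With repressor SibU bound, *elnA* is not transcribed.
So ElnA is not produced.
Autoinducer-2 is absent, so PurS is inactive.
Required activator ElnA is absent, so *morT* is not transcribed.
So MorT is not produced.
Required activator SovH is absent, so *gorA* is not transcribed.
So GorA is not produced.
With no repressor bound, *nerH* is transcribed.
So NerH is produced and active.
No repressor is bound and NerH is active, so *rudL* is transcribed.

ON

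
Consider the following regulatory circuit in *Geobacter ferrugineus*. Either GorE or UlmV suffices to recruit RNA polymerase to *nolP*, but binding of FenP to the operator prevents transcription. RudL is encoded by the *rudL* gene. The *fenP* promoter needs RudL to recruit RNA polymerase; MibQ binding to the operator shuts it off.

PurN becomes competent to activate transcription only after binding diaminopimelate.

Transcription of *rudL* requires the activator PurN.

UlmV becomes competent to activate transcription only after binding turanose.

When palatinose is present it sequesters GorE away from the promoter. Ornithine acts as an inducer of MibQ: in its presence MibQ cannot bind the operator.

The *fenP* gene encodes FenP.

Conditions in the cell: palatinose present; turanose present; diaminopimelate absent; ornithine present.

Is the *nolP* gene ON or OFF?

ON

Palatinose is present, so GorE is inactive.
Turanose is present, so UlmV is active.
Diaminopimelate is absent, so PurN is inactive.
Required activator PurN is absent, so *rudL* is not transcribed.
So RudL is not produced.
Ornithine is present, so MibQ is inactive.
Required activator RudL is absent, so *fenP* is not transcribed.
So FenP is not produced.
Activator UlmV is present, so *nolP* is transcribed.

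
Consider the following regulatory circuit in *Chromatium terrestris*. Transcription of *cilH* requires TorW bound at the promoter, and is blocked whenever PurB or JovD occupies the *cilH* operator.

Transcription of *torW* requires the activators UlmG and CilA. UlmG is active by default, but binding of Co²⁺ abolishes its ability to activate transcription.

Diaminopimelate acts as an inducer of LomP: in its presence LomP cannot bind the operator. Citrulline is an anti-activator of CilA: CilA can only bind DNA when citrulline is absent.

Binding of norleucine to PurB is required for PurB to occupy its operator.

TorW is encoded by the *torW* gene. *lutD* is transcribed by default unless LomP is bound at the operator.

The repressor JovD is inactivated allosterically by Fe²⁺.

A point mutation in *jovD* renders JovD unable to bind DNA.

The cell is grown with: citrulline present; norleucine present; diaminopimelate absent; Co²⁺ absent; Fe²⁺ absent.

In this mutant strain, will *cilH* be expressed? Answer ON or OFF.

Norleucine is present, so PurB is active.
Co²⁺ is absent, so UlmG is active.
Citrulline is present, so CilA is inactive.
Required activator CilA is absent, so *torW* is not transcribed.
So TorW is not produced.
JovD is non-functional in this strain, so it has no effect.
With repressor PurB bound, *cilH* is not transcribed.

OFF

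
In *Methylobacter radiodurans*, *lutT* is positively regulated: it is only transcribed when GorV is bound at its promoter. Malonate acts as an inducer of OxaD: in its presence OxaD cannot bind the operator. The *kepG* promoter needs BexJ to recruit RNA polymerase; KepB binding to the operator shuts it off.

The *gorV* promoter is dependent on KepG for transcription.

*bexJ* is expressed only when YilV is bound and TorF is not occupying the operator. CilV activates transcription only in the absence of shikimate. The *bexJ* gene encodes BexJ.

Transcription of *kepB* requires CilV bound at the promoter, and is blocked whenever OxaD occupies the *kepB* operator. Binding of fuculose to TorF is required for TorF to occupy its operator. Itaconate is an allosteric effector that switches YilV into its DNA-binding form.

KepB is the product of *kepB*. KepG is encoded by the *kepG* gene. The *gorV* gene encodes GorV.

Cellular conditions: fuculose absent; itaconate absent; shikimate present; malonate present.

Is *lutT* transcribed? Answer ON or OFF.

OFF

Fuculose is absent, so TorF is inactive.
Itaconate is absent, so YilV is inactive.
Required activator YilV is absent, so *bexJ* is not transcribed.
So BexJ is not produced.
Malonate is present, so OxaD is inactive.
Shikimate is present, so CilV is inactive.
Required activator CilV is absent, so *kepB* is not transcribed.
So KepB is not produced.
Required activator BexJ is absent, so *kepG* is not transcribed.
So KepG is not produced.
Required activator KepG is absent, so *gorV* is not transcribed.
So GorV is not produced.
Required activator GorV is absent, so *lutT* is not transcribed.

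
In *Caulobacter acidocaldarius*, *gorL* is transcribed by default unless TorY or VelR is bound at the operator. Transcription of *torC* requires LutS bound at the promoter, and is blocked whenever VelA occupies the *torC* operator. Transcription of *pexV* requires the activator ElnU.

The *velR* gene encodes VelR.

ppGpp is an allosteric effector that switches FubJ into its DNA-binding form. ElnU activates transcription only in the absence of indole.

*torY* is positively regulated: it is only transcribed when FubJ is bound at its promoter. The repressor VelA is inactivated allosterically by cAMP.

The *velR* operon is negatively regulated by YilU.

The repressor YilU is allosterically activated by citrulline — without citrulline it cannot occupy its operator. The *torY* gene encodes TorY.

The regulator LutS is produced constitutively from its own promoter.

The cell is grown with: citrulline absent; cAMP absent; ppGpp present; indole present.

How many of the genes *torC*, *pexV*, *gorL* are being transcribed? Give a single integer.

0

LutS is produced constitutively and is active.
cAMP is absent, so VelA is active.
With repressor VelA bound, *torC* is not transcribed.
→ *torC* is OFF.
Indole is present, so ElnU is inactive.
Required activator ElnU is absent, so *pexV* is not transcribed.
→ *pexV* is OFF.
ppGpp is present, so FubJ is active.
No repressor is bound and FubJ is active, so *torY* is transcribed.
So TorY is produced and active.
Citrulline is absent, so YilU is inactive.
With no repressor bound, *velR* is transcribed.
So VelR is produced and active.
With repressor TorY bound, *gorL* is not transcribed.
→ *gorL* is OFF.
0 of the 3 genes are transcribed.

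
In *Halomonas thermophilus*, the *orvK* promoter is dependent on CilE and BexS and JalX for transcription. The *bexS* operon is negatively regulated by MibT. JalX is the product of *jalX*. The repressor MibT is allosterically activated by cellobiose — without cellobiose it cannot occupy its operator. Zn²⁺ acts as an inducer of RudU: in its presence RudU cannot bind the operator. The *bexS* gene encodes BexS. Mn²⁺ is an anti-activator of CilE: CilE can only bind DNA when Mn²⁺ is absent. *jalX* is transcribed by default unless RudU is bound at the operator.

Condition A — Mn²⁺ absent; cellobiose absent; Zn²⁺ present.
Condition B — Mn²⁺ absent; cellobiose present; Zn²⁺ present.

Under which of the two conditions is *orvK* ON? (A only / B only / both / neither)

Condition A:
Mn²⁺ is absent, so CilE is active.
Cellobiose is absent, so MibT is inactive.
With no repressor bound, *bexS* is transcribed.
So BexS is produced and active.
Zn²⁺ is present, so RudU is inactive.
With no repressor bound, *jalX* is transcribed.
So JalX is produced and active.
No repressor is bound and CilE and BexS and JalX are active, so *orvK* is transcribed.
→ *orvK* is ON in A.
Condition B:
Mn²⁺ is absent, so CilE is active.
Cellobiose is present, so MibT is active.
With repressor MibT bound, *bexS* is not transcribed.
So BexS is not produced.
Zn²⁺ is present, so RudU is inactive.
With no repressor bound, *jalX* is transcribed.
So JalX is produced and active.
Required activator BexS is absent, so *orvK* is not transcribed.
→ *orvK* is OFF in B.

A only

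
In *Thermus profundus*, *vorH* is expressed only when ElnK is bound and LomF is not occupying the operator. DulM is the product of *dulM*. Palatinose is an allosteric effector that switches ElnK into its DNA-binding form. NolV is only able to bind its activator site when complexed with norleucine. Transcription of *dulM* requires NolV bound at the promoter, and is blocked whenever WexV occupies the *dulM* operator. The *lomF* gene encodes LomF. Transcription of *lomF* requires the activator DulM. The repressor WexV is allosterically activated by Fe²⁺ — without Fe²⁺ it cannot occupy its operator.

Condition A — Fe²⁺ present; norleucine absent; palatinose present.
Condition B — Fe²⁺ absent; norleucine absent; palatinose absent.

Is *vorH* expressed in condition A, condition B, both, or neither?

A only

Condition A:
Fe²⁺ is present, so WexV is active.
Norleucine is absent, so NolV is inactive.
With repressor WexV bound, *dulM* is not transcribed.
So DulM is not produced.
Required activator DulM is absent, so *lomF* is not transcribed.
So LomF is not produced.
Palatinose is present, so ElnK is active.
No repressor is bound and ElnK is active, so *vorH* is transcribed.
→ *vorH* is ON in A.
Condition B:
Fe²⁺ is absent, so WexV is inactive.
Norleucine is absent, so NolV is inactive.
Required activator NolV is absent, so *dulM* is not transcribed.
So DulM is not produced.
Required activator DulM is absent, so *lomF* is not transcribed.
So LomF is not produced.
Palatinose is absent, so ElnK is inactive.
Required activator ElnK is absent, so *vorH* is not transcribed.
→ *vorH* is OFF in B.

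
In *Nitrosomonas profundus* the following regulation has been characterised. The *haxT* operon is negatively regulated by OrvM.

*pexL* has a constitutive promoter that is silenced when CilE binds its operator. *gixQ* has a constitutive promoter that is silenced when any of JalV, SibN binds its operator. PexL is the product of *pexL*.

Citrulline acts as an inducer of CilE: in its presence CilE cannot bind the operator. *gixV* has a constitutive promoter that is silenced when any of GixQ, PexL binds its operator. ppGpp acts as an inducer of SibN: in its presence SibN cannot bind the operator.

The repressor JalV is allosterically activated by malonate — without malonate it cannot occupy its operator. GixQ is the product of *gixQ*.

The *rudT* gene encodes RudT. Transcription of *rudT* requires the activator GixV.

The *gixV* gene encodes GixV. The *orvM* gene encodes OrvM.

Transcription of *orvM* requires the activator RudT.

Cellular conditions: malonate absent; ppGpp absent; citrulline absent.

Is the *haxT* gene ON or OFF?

OFF

Malonate is absent, so JalV is inactive.
ppGpp is absent, so SibN is active.
With repressor SibN bound, *gixQ* is not transcribed.
So GixQ is not produced.
Citrulline is absent, so CilE is active.
With repressor CilE bound, *pexL* is not transcribed.
So PexL is not produced.
With no repressor bound, *gixV* is transcribed.
So GixV is produced and active.
No repressor is bound and GixV is active, so *rudT* is transcribed.
So RudT is produced and active.
No repressor is bound and RudT is active, so *orvM* is transcribed.
So OrvM is produced and active.
With repressor OrvM bound, *haxT* is not transcribed.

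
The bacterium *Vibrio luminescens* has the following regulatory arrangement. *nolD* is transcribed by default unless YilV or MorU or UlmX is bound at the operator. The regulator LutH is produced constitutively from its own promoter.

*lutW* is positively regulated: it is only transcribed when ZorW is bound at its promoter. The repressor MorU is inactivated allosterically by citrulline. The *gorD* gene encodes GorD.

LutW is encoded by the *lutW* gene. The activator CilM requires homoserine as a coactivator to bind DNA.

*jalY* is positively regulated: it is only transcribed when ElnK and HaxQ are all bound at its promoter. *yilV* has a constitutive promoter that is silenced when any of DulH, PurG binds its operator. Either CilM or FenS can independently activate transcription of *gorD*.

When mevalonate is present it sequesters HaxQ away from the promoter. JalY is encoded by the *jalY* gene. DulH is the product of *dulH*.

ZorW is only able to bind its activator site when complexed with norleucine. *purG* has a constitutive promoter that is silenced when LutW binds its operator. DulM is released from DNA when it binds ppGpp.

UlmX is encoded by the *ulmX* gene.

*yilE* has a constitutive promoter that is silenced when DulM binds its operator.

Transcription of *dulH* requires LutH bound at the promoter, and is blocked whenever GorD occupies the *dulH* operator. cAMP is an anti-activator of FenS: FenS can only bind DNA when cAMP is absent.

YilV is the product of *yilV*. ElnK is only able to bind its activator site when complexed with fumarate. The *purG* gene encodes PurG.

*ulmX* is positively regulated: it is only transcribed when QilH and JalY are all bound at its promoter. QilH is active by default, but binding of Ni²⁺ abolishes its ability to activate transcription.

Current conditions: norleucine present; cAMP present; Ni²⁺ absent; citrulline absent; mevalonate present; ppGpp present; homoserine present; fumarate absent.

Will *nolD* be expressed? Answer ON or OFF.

OFF

LutH is produced constitutively and is active.
Homoserine is present, so CilM is active.
cAMP is present, so FenS is inactive.
Activator CilM is present, so *gorD* is transcribed.
So GorD is produced and active.
With repressor GorD bound, *dulH* is not transcribed.
So DulH is not produced.
Norleucine is present, so ZorW is active.
No repressor is bound and ZorW is active, so *lutW* is transcribed.
So LutW is produced and active.
With repressor LutW bound, *purG* is not transcribed.
So PurG is not produced.
With no repressor bound, *yilV* is transcribed.
So YilV is produced and active.
Citrulline is absent, so MorU is active.
Ni²⁺ is absent, so QilH is active.
Fumarate is absent, so ElnK is inactive.
Mevalonate is present, so HaxQ is inactive.
Required activator ElnK is absent, so *jalY* is not transcribed.
So JalY is not produced.
Required activator JalY is absent, so *ulmX* is not transcribed.
So UlmX is not produced.
With repressor YilV bound, *nolD* is not transcribed.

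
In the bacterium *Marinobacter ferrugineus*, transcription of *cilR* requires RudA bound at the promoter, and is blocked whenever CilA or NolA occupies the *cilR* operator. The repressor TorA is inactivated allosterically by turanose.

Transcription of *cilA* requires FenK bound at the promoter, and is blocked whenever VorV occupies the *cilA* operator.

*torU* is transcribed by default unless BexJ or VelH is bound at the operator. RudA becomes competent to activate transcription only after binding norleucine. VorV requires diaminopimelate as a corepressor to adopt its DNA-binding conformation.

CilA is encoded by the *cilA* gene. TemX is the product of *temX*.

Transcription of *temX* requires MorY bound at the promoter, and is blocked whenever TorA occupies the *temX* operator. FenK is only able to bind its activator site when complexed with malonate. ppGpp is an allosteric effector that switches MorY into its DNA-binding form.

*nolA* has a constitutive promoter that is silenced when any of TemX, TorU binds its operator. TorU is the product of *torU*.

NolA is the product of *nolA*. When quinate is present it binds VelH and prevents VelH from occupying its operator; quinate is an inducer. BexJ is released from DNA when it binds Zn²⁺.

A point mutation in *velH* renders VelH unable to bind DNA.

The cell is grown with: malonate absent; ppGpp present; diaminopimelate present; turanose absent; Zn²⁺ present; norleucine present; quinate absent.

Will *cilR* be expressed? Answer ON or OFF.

Norleucine is present, so RudA is active.
Malonate is absent, so FenK is inactive.
Diaminopimelate is present, so VorV is active.
With repressor VorV bound, *cilA* is not transcribed.
So CilA is not produced.
ppGpp is present, so MorY is active.
Turanose is absent, so TorA is active.
With repressor TorA bound, *temX* is not transcribed.
So TemX is not produced.
Zn²⁺ is present, so BexJ is inactive.
VelH is non-functional in this strain, so it has no effect.
With no repressor bound, *torU* is transcribed.
So TorU is produced and active.
With repressor TorU bound, *nolA* is not transcribed.
So NolA is not produced.
No repressor is bound and RudA is active, so *cilR* is transcribed.

ON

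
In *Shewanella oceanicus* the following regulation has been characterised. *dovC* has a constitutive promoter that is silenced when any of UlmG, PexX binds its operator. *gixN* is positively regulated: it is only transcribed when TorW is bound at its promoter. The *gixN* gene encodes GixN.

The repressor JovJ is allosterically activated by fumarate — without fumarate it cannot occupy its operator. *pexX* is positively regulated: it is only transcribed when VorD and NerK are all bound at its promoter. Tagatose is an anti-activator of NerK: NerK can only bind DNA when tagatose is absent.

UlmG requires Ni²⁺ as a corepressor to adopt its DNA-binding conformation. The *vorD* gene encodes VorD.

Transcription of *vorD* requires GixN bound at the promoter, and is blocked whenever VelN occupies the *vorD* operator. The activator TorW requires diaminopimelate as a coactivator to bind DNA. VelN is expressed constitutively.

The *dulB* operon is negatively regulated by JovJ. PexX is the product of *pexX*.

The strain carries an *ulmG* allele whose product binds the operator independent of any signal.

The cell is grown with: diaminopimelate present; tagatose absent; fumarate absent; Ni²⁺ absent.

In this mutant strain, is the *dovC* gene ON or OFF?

UlmG is constitutively active in this strain.
Diaminopimelate is present, so TorW is active.
No repressor is bound and TorW is active, so *gixN* is transcribed.
So GixN is produced and active.
VelN is produced constitutively and is active.
With repressor VelN bound, *vorD* is not transcribed.
So VorD is not produced.
Tagatose is absent, so NerK is active.
Required activator VorD is absent, so *pexX* is not transcribed.
So PexX is not produced.
With repressor UlmG bound, *dovC* is not transcribed.

OFF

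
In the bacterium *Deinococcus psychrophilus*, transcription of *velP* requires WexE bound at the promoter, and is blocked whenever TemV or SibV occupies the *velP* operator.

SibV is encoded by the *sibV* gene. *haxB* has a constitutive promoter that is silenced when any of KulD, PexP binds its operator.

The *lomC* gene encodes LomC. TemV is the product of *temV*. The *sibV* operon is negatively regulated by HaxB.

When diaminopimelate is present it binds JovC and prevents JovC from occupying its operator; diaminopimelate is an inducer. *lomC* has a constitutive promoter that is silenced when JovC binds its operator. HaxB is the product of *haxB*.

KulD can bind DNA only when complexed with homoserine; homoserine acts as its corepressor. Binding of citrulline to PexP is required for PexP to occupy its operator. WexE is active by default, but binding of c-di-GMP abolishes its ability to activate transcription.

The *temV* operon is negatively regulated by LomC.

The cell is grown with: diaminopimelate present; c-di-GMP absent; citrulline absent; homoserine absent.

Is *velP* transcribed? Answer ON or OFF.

ON

Diaminopimelate is present, so JovC is inactive.
With no repressor bound, *lomC* is transcribed.
So LomC is produced and active.
With repressor LomC bound, *temV* is not transcribed.
So TemV is not produced.
c-di-GMP is absent, so WexE is active.
Homoserine is absent, so KulD is inactive.
Citrulline is absent, so PexP is inactive.
With no repressor bound, *haxB* is transcribed.
So HaxB is produced and active.
With repressor HaxB bound, *sibV* is not transcribed.
So SibV is not produced.
No repressor is bound and WexE is active, so *velP* is transcribed.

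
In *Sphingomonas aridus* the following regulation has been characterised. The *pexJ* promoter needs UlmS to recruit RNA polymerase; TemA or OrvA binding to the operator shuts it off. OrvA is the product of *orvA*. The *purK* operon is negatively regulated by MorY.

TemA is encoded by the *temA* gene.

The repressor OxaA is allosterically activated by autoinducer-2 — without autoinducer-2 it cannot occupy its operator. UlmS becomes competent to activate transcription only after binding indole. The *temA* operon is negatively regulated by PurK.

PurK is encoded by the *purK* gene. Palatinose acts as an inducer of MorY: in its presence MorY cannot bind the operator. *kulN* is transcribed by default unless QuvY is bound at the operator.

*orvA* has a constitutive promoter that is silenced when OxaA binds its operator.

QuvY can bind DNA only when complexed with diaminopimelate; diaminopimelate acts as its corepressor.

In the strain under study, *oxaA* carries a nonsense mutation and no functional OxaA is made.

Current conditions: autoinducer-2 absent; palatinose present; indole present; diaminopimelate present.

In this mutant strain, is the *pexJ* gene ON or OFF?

OFF

Palatinose is present, so MorY is inactive.
With no repressor bound, *purK* is transcribed.
So PurK is produced and active.
With repressor PurK bound, *temA* is not transcribed.
So TemA is not produced.
Indole is present, so UlmS is active.
OxaA is non-functional in this strain, so it has no effect.
With no repressor bound, *orvA* is transcribed.
So OrvA is produced and active.
With repressor OrvA bound, *pexJ* is not transcribed.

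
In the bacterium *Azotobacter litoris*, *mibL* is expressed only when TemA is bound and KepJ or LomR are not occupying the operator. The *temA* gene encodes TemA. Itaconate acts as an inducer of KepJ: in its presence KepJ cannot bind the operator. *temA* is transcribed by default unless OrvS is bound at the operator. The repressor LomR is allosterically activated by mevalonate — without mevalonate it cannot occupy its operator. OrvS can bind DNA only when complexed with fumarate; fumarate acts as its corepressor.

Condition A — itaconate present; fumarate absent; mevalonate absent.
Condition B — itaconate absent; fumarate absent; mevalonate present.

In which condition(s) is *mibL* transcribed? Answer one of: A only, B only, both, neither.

A only

Condition A:
Itaconate is present, so KepJ is inactive.
Fumarate is absent, so OrvS is inactive.
With no repressor bound, *temA* is transcribed.
So TemA is produced and active.
Mevalonate is absent, so LomR is inactive.
No repressor is bound and TemA is active, so *mibL* is transcribed.
→ *mibL* is ON in A.
Condition B:
Itaconate is absent, so KepJ is active.
Fumarate is absent, so OrvS is inactive.
With no repressor bound, *temA* is transcribed.
So TemA is produced and active.
Mevalonate is present, so LomR is active.
With repressor KepJ bound, *mibL* is not transcribed.
→ *mibL* is OFF in B.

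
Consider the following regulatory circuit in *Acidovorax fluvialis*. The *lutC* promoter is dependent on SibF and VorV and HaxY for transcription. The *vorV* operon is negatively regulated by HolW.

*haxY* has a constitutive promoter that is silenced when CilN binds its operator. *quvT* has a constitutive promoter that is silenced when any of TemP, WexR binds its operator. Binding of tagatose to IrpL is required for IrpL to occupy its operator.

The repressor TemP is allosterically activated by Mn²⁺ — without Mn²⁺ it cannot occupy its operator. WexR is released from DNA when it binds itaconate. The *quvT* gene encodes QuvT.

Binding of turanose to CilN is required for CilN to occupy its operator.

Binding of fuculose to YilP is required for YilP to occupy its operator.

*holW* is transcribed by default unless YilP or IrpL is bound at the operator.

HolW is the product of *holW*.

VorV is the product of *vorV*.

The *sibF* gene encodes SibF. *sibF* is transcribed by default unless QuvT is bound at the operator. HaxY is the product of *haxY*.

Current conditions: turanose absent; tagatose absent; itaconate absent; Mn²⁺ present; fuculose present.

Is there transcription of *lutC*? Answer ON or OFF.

Mn²⁺ is present, so TemP is active.
Itaconate is absent, so WexR is active.
With repressor TemP bound, *quvT* is not transcribed.
So QuvT is not produced.
With no repressor bound, *sibF* is transcribed.
So SibF is produced and active.
Fuculose is present, so YilP is active.
Tagatose is absent, so IrpL is inactive.
With repressor YilP bound, *holW* is not transcribed.
So HolW is not produced.
With no repressor bound, *vorV* is transcribed.
So VorV is produced and active.
Turanose is absent, so CilN is inactive.
With no repressor bound, *haxY* is transcribed.
So HaxY is produced and active.
No repressor is bound and SibF and VorV and HaxY are active, so *lutC* is transcribed.

ON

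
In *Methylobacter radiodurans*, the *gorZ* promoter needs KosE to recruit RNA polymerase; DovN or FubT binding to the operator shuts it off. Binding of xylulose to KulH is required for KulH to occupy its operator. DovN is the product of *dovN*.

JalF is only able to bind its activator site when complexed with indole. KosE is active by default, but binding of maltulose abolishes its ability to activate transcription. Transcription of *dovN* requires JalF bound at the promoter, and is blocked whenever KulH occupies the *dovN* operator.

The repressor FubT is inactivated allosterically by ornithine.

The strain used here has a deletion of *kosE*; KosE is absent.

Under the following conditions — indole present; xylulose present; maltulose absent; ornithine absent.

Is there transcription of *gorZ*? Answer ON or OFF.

OFF

KosE is non-functional in this strain, so it has no effect.
Xylulose is present, so KulH is active.
Indole is present, so JalF is active.
With repressor KulH bound, *dovN* is not transcribed.
So DovN is not produced.
Ornithine is absent, so FubT is active.
With repressor FubT bound, *gorZ* is not transcribed.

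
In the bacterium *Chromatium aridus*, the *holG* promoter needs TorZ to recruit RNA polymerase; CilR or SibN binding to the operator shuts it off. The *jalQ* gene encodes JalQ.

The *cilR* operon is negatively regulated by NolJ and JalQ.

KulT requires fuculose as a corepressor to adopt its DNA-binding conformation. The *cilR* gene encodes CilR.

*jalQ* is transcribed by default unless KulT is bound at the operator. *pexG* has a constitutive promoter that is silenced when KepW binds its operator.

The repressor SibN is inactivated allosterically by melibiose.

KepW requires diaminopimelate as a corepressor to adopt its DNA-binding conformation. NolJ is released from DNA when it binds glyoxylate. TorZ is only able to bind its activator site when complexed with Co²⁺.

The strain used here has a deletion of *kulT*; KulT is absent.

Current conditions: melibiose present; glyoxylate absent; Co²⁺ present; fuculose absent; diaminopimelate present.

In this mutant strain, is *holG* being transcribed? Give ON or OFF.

ON

Co²⁺ is present, so TorZ is active.
Glyoxylate is absent, so NolJ is active.
KulT is non-functional in this strain, so it has no effect.
With no repressor bound, *jalQ* is transcribed.
So JalQ is produced and active.
With repressor NolJ bound, *cilR* is not transcribed.
So CilR is not produced.
Melibiose is present, so SibN is inactive.
No repressor is bound and TorZ is active, so *holG* is transcribed.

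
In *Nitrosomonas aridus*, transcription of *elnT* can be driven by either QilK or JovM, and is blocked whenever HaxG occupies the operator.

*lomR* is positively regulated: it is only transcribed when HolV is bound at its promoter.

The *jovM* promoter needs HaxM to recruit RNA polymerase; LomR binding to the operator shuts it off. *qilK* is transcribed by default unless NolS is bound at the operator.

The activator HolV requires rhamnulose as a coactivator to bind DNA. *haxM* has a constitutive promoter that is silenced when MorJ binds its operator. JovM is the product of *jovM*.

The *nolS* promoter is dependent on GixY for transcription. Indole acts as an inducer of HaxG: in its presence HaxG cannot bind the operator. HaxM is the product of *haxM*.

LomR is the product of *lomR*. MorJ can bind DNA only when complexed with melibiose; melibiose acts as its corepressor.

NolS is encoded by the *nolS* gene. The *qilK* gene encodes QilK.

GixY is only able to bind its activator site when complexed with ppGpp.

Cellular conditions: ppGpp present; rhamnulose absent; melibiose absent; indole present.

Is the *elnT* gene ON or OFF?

ON

Indole is present, so HaxG is inactive.
ppGpp is present, so GixY is active.
No repressor is bound and GixY is active, so *nolS* is transcribed.
So NolS is produced and active.
With repressor NolS bound, *qilK* is not transcribed.
So QilK is not produced.
Melibiose is absent, so MorJ is inactive.
With no repressor bound, *haxM* is transcribed.
So HaxM is produced and active.
Rhamnulose is absent, so HolV is inactive.
Required activator HolV is absent, so *lomR* is not transcribed.
So LomR is not produced.
No repressor is bound and HaxM is active, so *jovM* is transcribed.
So JovM is produced and active.
Activator JovM is present, so *elnT* is transcribed.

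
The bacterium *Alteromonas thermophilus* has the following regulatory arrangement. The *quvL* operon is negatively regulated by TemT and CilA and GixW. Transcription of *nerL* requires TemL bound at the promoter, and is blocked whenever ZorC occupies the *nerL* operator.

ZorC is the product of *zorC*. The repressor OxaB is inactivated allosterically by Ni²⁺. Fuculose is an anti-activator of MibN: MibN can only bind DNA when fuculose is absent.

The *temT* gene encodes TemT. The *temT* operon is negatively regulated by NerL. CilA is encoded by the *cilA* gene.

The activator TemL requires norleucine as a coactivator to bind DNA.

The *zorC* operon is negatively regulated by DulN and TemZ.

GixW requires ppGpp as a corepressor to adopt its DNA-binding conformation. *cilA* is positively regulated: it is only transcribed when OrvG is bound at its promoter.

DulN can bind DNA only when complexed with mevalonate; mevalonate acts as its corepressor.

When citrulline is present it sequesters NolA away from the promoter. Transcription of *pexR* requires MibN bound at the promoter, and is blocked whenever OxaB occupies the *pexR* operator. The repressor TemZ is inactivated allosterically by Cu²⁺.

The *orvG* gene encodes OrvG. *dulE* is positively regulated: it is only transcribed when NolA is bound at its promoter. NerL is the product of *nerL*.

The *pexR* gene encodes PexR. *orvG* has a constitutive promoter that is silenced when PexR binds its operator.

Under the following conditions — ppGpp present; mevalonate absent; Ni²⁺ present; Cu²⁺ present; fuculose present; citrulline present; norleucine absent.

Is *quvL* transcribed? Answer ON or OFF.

Norleucine is absent, so TemL is inactive.
Mevalonate is absent, so DulN is inactive.
Cu²⁺ is present, so TemZ is inactive.
With no repressor bound, *zorC* is transcribed.
So ZorC is produced and active.
With repressor ZorC bound, *nerL* is not transcribed.
So NerL is not produced.
With no repressor bound, *temT* is transcribed.
So TemT is produced and active.
Ni²⁺ is present, so OxaB is inactive.
Fuculose is present, so MibN is inactive.
Required activator MibN is absent, so *pexR* is not transcribed.
So PexR is not produced.
With no repressor bound, *orvG* is transcribed.
So OrvG is produced and active.
No repressor is bound and OrvG is active, so *cilA* is transcribed.
So CilA is produced and active.
ppGpp is present, so GixW is active.
With repressor TemT bound, *quvL* is not transcribed.

OFF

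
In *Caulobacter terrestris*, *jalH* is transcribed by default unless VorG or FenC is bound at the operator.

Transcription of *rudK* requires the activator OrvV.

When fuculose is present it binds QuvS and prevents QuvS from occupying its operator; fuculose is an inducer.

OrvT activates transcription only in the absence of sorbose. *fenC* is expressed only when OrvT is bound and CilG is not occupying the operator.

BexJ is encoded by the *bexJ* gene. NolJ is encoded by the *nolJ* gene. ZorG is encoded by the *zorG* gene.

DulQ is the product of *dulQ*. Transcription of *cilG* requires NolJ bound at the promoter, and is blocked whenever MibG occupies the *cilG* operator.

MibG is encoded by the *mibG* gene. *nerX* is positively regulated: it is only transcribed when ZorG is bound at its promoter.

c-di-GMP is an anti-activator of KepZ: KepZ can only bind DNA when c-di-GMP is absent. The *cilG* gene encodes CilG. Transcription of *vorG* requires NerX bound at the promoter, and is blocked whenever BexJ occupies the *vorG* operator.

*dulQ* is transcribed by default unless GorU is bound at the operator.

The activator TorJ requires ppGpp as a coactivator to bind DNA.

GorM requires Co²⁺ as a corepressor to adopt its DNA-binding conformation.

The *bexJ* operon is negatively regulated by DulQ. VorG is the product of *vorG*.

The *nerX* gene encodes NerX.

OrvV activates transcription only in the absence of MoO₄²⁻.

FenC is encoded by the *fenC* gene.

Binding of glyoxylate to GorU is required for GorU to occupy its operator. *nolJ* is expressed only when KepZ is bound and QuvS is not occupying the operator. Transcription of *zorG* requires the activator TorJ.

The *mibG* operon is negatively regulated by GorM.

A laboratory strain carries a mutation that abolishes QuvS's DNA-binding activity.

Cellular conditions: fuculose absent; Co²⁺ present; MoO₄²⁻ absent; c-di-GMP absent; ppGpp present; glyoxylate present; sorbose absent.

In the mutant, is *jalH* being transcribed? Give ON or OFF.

ON

ppGpp is present, so TorJ is active.
No repressor is bound and TorJ is active, so *zorG* is transcribed.
So ZorG is produced and active.
No repressor is bound and ZorG is active, so *nerX* is transcribed.
So NerX is produced and active.
Glyoxylate is present, so GorU is active.
With repressor GorU bound, *dulQ* is not transcribed.
So DulQ is not produced.
With no repressor bound, *bexJ* is transcribed.
So BexJ is produced and active.
With repressor BexJ bound, *vorG* is not transcribed.
So VorG is not produced.
c-di-GMP is absent, so KepZ is active.
QuvS is non-functional in this strain, so it has no effect.
No repressor is bound and KepZ is active, so *nolJ* is transcribed.
So NolJ is produced and active.
Co²⁺ is present, so GorM is active.
With repressor GorM bound, *mibG* is not transcribed.
So MibG is not produced.
No repressor is bound and NolJ is active, so *cilG* is transcribed.
So CilG is produced and active.
Sorbose is absent, so OrvT is active.
With repressor CilG bound, *fenC* is not transcribed.
So FenC is not produced.
With no repressor bound, *jalH* is transcribed.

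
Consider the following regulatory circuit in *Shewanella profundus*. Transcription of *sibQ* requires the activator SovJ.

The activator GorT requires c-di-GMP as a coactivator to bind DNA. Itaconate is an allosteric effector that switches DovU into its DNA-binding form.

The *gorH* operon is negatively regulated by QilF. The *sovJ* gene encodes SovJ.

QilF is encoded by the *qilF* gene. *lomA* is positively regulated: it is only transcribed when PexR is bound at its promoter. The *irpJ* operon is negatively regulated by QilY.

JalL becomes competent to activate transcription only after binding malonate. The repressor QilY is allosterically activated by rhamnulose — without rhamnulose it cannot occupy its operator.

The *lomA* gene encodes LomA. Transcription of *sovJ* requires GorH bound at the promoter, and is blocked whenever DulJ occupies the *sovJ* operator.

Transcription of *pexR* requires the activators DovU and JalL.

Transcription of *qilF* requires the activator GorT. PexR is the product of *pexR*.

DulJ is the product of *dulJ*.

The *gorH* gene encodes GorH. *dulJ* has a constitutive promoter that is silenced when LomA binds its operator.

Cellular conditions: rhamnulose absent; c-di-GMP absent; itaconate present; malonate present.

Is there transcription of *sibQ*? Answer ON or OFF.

Itaconate is present, so DovU is active.
Malonate is present, so JalL is active.
No repressor is bound and DovU and JalL are active, so *pexR* is transcribed.
So PexR is produced and active.
No repressor is bound and PexR is active, so *lomA* is transcribed.
So LomA is produced and active.
With repressor LomA bound, *dulJ* is not transcribed.
So DulJ is not produced.
c-di-GMP is absent, so GorT is inactive.
Required activator GorT is absent, so *qilF* is not transcribed.
So QilF is not produced.
With no repressor bound, *gorH* is transcribed.
So GorH is produced and active.
No repressor is bound and GorH is active, so *sovJ* is transcribed.
So SovJ is produced and active.
No repressor is bound and SovJ is active, so *sibQ* is transcribed.

ON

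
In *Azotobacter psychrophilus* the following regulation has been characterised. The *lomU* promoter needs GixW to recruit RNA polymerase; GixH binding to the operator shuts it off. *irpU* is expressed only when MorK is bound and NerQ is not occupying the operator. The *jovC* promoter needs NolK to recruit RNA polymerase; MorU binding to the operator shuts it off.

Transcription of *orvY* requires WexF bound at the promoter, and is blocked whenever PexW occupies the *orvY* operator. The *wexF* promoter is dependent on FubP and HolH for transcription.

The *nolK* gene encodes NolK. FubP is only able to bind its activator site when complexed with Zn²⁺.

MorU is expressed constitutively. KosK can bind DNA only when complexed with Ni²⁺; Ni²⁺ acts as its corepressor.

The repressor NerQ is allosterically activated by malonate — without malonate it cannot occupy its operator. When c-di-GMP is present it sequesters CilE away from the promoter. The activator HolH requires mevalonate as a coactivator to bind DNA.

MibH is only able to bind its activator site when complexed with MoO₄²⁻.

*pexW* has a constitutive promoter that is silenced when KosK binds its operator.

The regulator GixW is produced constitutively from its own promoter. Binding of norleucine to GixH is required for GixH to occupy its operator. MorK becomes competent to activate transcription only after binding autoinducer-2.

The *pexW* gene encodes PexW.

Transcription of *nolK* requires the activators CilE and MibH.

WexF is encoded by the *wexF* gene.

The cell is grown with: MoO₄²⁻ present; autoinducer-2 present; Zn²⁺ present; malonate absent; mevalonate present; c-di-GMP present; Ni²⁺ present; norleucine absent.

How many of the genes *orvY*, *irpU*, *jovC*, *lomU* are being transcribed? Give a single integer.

3

Zn²⁺ is present, so FubP is active.
Mevalonate is present, so HolH is active.
No repressor is bound and FubP and HolH are active, so *wexF* is transcribed.
So WexF is produced and active.
Ni²⁺ is present, so KosK is active.
With repressor KosK bound, *pexW* is not transcribed.
So PexW is not produced.
No repressor is bound and WexF is active, so *orvY* is transcribed.
→ *orvY* is ON.
Malonate is absent, so NerQ is inactive.
Autoinducer-2 is present, so MorK is active.
No repressor is bound and MorK is active, so *irpU* is transcribed.
→ *irpU* is ON.
MorU is produced constitutively and is active.
c-di-GMP is present, so CilE is inactive.
MoO₄²⁻ is present, so MibH is active.
Required activator CilE is absent, so *nolK* is not transcribed.
So NolK is not produced.
With repressor MorU bound, *jovC* is not transcribed.
→ *jovC* is OFF.
Norleucine is absent, so GixH is inactive.
GixW is produced constitutively and is active.
No repressor is bound and GixW is active, so *lomU* is transcribed.
→ *lomU* is ON.
3 of the 4 genes are transcribed.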